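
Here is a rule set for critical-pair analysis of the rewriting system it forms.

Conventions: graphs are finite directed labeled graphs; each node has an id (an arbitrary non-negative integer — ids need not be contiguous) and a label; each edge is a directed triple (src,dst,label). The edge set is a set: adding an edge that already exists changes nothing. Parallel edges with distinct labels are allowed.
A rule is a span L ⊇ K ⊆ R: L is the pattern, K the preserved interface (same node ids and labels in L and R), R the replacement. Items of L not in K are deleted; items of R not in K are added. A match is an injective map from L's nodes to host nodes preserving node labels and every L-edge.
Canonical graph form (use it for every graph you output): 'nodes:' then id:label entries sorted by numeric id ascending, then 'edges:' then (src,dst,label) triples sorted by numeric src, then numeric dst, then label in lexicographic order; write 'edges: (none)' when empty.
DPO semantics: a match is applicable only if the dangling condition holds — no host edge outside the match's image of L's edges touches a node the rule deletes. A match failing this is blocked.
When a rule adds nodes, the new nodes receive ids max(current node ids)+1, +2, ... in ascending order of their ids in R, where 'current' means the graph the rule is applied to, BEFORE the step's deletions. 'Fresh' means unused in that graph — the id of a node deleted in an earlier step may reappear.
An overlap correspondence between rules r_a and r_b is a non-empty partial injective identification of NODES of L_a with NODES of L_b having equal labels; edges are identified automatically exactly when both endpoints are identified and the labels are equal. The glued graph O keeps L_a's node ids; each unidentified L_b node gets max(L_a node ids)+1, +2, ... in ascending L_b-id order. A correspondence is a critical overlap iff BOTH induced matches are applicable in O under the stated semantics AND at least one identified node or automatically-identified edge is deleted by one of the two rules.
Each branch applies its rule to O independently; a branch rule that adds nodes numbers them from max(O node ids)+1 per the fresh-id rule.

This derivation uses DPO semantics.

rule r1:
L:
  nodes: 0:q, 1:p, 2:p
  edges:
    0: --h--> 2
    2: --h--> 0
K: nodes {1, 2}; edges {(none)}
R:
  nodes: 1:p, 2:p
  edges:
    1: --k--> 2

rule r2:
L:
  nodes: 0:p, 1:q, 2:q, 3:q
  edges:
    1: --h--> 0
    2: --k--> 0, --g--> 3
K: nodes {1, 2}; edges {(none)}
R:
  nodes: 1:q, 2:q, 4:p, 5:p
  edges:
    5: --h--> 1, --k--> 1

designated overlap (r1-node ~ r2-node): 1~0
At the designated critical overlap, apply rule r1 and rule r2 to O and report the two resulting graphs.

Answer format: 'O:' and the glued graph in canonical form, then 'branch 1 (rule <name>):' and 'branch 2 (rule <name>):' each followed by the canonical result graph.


O:
nodes: 0:q, 1:p, 2:p, 3:q, 4:q, 5:q
edges: (0,2,h); (2,0,h); (3,1,h); (4,1,k); (4,5,g)
branch 1 (rule r1):
nodes: 1:p, 2:p, 3:q, 4:q, 5:q
edges: (1,2,k); (3,1,h); (4,1,k); (4,5,g)
branch 2 (rule r2):
nodes: 0:q, 2:p, 3:q, 4:q, 6:p, 7:p
edges: (0,2,h); (2,0,h); (7,3,h); (7,3,k)


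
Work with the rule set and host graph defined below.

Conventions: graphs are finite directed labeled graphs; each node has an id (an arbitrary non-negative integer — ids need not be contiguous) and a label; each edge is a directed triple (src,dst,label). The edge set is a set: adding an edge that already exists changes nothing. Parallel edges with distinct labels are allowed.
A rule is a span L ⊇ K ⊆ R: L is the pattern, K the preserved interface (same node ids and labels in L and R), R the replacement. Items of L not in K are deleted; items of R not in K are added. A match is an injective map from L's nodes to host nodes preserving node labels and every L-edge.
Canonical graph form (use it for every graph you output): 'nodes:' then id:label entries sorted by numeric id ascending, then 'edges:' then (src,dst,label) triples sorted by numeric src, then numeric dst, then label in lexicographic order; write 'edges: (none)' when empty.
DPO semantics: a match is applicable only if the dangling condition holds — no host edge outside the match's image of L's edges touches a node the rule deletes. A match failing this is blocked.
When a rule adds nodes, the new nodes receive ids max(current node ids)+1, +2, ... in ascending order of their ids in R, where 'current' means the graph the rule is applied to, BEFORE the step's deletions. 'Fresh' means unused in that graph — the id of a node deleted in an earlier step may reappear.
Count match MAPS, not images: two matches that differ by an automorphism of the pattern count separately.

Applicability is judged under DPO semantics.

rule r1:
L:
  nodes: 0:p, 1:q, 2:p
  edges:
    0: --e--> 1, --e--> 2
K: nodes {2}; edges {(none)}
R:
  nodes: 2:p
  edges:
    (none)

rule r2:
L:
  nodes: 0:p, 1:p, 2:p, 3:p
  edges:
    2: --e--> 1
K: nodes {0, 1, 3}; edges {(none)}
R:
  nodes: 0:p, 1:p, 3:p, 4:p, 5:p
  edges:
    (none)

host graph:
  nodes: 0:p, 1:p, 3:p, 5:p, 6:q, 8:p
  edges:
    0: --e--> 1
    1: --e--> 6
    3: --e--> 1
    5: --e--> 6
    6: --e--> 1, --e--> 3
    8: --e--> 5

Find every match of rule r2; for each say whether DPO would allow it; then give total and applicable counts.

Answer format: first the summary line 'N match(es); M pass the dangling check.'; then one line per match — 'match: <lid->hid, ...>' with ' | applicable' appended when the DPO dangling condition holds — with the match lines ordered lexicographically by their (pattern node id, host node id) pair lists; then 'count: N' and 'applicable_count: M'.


18 match(es); 12 pass the dangling check.
match: 0->0, 1->1, 2->3, 3->5
match: 0->0, 1->1, 2->3, 3->8
match: 0->0, 1->5, 2->8, 3->1 | applicable
match: 0->0, 1->5, 2->8, 3->3 | applicable
match: 0->1, 1->5, 2->8, 3->0 | applicable
match: 0->1, 1->5, 2->8, 3->3 | applicable
match: 0->3, 1->1, 2->0, 3->5 | applicable
match: 0->3, 1->1, 2->0, 3->8 | applicable
match: 0->3, 1->5, 2->8, 3->0 | applicable
match: 0->3, 1->5, 2->8, 3->1 | applicable
match: 0->5, 1->1, 2->0, 3->3 | applicable
match: 0->5, 1->1, 2->0, 3->8 | applicable
match: 0->5, 1->1, 2->3, 3->0
match: 0->5, 1->1, 2->3, 3->8
match: 0->8, 1->1, 2->0, 3->3 | applicable
match: 0->8, 1->1, 2->0, 3->5 | applicable
match: 0->8, 1->1, 2->3, 3->0
match: 0->8, 1->1, 2->3, 3->5
count: 18
applicable_count: 12


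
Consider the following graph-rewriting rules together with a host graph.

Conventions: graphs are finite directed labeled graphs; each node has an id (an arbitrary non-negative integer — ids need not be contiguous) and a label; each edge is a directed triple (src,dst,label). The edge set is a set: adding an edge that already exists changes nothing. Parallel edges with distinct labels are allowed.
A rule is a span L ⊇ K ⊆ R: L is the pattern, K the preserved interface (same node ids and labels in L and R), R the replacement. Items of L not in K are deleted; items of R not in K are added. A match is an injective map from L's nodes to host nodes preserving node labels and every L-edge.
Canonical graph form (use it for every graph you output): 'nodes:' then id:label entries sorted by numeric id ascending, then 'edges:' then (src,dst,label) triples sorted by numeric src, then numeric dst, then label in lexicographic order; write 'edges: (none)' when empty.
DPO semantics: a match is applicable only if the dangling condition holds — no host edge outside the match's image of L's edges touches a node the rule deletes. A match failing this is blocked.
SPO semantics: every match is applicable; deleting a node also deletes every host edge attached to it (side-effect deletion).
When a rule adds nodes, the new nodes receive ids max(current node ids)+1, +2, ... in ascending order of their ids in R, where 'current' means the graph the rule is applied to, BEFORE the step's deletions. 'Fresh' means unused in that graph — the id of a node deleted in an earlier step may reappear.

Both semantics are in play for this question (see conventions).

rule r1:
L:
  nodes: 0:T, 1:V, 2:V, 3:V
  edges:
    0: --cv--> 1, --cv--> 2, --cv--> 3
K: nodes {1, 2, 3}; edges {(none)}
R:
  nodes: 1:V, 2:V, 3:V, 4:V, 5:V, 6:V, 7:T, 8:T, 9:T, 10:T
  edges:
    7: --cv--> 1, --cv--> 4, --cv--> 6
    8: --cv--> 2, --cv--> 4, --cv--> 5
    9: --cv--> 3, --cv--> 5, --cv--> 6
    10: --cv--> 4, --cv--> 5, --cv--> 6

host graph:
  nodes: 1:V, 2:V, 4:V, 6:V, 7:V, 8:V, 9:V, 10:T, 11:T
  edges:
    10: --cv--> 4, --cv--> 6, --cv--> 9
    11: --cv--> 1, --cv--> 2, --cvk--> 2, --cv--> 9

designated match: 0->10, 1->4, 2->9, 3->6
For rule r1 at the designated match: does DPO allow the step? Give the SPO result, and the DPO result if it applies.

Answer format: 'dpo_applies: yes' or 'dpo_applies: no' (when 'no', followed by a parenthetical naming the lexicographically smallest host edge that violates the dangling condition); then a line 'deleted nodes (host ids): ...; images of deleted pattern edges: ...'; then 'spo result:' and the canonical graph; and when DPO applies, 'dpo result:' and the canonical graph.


dpo_applies: yes
deleted nodes (host ids): 10; images of deleted pattern edges: (10,4,cv); (10,6,cv); (10,9,cv)
spo result:
nodes: 1:V, 2:V, 4:V, 6:V, 7:V, 8:V, 9:V, 11:T, 12:V, 13:V, 14:V, 15:T, 16:T, 17:T, 18:T
edges: (11,1,cv); (11,2,cv); (11,2,cvk); (11,9,cv); (15,4,cv); (15,12,cv); (15,14,cv); (16,9,cv); (16,12,cv); (16,13,cv); (17,6,cv); (17,13,cv); (17,14,cv); (18,12,cv); (18,13,cv); (18,14,cv)
dpo result:
nodes: 1:V, 2:V, 4:V, 6:V, 7:V, 8:V, 9:V, 11:T, 12:V, 13:V, 14:V, 15:T, 16:T, 17:T, 18:T
edges: (11,1,cv); (11,2,cv); (11,2,cvk); (11,9,cv); (15,4,cv); (15,12,cv); (15,14,cv); (16,9,cv); (16,12,cv); (16,13,cv); (17,6,cv); (17,13,cv); (17,14,cv); (18,12,cv); (18,13,cv); (18,14,cv)


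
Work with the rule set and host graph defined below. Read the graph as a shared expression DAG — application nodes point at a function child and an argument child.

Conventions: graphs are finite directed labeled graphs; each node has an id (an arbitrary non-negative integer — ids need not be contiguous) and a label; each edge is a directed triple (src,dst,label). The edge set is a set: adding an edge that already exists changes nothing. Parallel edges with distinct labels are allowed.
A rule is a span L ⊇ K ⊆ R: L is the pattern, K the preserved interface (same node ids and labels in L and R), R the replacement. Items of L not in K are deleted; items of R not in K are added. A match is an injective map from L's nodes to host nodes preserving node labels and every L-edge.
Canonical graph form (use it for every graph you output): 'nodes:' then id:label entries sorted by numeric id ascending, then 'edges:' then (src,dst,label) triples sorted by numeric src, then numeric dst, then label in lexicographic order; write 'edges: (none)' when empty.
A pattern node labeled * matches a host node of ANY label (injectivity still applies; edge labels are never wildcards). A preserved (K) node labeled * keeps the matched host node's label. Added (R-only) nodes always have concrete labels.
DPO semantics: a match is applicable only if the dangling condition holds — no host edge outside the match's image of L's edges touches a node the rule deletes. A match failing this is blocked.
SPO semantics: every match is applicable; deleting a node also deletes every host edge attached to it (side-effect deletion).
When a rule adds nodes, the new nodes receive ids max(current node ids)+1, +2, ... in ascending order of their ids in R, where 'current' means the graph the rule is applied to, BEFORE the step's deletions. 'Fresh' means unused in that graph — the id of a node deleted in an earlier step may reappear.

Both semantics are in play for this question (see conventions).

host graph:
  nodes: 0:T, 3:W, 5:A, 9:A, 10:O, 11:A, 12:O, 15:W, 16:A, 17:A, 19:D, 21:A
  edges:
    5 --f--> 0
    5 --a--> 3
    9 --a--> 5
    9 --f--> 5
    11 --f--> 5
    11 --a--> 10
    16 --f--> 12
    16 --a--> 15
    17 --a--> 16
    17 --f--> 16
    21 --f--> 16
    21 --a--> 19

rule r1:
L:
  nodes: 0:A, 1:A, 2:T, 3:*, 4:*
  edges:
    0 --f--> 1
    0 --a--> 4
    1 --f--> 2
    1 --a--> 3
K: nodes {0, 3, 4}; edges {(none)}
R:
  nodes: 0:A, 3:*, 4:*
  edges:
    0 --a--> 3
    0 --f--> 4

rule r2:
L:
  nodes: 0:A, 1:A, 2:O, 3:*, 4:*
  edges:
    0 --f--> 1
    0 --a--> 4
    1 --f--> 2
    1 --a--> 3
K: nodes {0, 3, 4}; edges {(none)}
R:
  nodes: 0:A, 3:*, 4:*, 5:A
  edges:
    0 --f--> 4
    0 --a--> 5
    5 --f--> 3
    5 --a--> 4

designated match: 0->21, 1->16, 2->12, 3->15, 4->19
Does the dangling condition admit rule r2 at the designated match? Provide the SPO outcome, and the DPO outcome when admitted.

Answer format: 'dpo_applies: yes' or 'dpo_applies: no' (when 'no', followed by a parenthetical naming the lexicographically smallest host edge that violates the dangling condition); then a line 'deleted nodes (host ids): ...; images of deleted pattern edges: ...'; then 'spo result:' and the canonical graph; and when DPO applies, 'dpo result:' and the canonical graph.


dpo_applies: no
(the rule deletes node 16, which keeps host edge (17,16,a) outside the match image — the dangling condition fails, DPO blocks; SPO proceeds and side-deletes such edges)
deleted nodes (host ids): 12, 16; images of deleted pattern edges: (16,12,f); (16,15,a); (21,16,f); (21,19,a)
spo result:
nodes: 0:T, 3:W, 5:A, 9:A, 10:O, 11:A, 15:W, 17:A, 19:D, 21:A, 22:A
edges: (5,0,f); (5,3,a); (9,5,a); (9,5,f); (11,5,f); (11,10,a); (21,19,f); (21,22,a); (22,15,f); (22,19,a)


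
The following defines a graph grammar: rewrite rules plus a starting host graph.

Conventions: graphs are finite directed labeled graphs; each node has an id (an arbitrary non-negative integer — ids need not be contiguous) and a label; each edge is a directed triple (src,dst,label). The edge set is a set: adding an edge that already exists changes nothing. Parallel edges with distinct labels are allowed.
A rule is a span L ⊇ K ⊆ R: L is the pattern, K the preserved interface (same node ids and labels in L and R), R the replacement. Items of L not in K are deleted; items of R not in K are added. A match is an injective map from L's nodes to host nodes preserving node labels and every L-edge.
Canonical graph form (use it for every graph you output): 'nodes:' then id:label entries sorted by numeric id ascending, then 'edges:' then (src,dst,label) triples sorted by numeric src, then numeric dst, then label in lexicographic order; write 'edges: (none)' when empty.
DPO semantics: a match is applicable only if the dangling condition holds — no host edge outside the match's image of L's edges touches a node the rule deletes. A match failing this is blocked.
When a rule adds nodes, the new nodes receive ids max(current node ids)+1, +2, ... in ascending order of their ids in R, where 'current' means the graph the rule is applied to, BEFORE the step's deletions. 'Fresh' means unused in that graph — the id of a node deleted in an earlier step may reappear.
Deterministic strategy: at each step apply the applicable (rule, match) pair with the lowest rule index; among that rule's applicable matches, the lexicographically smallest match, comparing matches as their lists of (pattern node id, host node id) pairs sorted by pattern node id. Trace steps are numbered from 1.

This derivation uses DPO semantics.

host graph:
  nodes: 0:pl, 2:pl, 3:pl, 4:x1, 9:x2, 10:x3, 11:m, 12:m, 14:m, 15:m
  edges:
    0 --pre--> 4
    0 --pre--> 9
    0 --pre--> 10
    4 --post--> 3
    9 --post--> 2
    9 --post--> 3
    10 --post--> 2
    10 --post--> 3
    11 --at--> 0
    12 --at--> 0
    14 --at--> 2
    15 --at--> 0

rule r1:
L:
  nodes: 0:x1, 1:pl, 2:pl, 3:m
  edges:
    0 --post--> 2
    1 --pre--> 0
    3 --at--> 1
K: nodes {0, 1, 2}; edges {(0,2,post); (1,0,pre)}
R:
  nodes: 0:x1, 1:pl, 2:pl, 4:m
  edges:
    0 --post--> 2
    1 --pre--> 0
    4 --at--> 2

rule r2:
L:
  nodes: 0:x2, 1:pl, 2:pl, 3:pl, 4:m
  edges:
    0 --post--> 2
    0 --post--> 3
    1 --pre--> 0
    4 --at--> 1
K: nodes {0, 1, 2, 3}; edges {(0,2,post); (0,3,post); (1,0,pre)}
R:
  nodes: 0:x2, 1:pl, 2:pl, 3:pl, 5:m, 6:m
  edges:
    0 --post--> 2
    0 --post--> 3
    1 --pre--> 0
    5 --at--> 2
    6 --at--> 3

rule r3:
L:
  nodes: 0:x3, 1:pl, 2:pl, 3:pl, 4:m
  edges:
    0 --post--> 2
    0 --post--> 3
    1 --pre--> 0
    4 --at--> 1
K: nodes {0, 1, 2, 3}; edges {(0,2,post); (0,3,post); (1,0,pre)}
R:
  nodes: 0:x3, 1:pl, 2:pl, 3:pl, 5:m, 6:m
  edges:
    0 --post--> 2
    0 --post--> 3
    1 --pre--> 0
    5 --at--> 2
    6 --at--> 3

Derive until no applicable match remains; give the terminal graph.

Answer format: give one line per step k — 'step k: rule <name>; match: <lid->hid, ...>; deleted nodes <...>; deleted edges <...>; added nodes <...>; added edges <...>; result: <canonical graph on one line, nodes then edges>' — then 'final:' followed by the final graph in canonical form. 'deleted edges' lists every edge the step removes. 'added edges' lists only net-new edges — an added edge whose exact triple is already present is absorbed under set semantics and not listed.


step 1: rule r1; match: 0->4, 1->0, 2->3, 3->11; deleted nodes 11; deleted edges (11,0,at); added nodes 16; added edges (16,3,at); result: nodes: 0:pl, 2:pl, 3:pl, 4:x1, 9:x2, 10:x3, 12:m, 14:m, 15:m, 16:m edges: (0,4,pre); (0,9,pre); (0,10,pre); (4,3,post); (9,2,post); (9,3,post); (10,2,post); (10,3,post); (12,0,at); (14,2,at); (15,0,at); (16,3,at)
step 2: rule r1; match: 0->4, 1->0, 2->3, 3->12; deleted nodes 12; deleted edges (12,0,at); added nodes 17; added edges (17,3,at); result: nodes: 0:pl, 2:pl, 3:pl, 4:x1, 9:x2, 10:x3, 14:m, 15:m, 16:m, 17:m edges: (0,4,pre); (0,9,pre); (0,10,pre); (4,3,post); (9,2,post); (9,3,post); (10,2,post); (10,3,post); (14,2,at); (15,0,at); (16,3,at); (17,3,at)
step 3: rule r1; match: 0->4, 1->0, 2->3, 3->15; deleted nodes 15; deleted edges (15,0,at); added nodes 18; added edges (18,3,at); result: nodes: 0:pl, 2:pl, 3:pl, 4:x1, 9:x2, 10:x3, 14:m, 16:m, 17:m, 18:m edges: (0,4,pre); (0,9,pre); (0,10,pre); (4,3,post); (9,2,post); (9,3,post); (10,2,post); (10,3,post); (14,2,at); (16,3,at); (17,3,at); (18,3,at)
final:
nodes: 0:pl, 2:pl, 3:pl, 4:x1, 9:x2, 10:x3, 14:m, 16:m, 17:m, 18:m
edges: (0,4,pre); (0,9,pre); (0,10,pre); (4,3,post); (9,2,post); (9,3,post); (10,2,post); (10,3,post); (14,2,at); (16,3,at); (17,3,at); (18,3,at)


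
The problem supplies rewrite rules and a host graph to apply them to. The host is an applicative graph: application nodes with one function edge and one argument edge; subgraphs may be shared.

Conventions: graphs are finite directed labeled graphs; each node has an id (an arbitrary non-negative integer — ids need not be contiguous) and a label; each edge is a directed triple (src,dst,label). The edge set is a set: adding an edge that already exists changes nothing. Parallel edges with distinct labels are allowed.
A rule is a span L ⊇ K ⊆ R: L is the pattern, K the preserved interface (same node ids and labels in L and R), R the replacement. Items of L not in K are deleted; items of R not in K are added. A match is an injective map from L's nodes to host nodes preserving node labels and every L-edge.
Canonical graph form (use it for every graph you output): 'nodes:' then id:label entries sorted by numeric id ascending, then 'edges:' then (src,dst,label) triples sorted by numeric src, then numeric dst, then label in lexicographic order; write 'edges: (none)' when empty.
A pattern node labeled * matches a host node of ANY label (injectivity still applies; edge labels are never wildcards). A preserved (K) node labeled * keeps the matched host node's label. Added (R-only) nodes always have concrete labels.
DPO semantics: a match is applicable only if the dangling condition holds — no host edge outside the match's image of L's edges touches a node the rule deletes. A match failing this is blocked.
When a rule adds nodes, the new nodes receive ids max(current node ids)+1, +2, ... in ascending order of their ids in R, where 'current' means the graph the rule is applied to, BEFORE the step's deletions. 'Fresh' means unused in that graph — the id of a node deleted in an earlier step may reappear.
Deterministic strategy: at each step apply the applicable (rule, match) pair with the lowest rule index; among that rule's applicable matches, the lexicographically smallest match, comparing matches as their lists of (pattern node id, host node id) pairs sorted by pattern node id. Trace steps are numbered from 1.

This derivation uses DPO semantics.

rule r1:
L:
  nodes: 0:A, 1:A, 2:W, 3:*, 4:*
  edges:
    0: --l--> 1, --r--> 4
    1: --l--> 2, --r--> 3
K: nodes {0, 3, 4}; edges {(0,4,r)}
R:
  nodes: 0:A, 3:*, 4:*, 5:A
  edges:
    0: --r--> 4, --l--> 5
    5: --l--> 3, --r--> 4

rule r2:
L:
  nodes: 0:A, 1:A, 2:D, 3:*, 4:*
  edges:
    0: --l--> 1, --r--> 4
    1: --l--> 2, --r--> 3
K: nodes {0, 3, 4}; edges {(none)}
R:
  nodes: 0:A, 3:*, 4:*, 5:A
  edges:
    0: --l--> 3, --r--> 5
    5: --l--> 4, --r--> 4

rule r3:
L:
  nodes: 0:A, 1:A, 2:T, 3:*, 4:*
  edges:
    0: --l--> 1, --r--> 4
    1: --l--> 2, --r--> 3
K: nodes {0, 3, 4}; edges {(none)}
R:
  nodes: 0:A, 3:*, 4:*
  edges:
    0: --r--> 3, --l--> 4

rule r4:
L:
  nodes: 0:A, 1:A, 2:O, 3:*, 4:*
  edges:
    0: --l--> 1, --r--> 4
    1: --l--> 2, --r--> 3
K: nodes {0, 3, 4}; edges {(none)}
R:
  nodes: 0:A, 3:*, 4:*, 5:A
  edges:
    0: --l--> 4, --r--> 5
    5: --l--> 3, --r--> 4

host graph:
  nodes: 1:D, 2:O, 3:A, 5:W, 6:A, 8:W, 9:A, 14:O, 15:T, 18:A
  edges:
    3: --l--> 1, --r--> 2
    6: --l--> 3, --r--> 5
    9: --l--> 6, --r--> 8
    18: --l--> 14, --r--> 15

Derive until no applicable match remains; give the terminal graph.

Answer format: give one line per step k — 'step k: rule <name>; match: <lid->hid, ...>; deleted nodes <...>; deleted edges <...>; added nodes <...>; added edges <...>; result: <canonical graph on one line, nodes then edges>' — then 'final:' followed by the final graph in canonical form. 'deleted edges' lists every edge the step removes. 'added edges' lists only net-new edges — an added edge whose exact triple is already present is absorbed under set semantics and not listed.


step 1: rule r2; match: 0->6, 1->3, 2->1, 3->2, 4->5; deleted nodes 1, 3; deleted edges (3,1,l); (3,2,r); (6,3,l); (6,5,r); added nodes 19; added edges (6,2,l); (6,19,r); (19,5,l); (19,5,r); result: nodes: 2:O, 5:W, 6:A, 8:W, 9:A, 14:O, 15:T, 18:A, 19:A edges: (6,2,l); (6,19,r); (9,6,l); (9,8,r); (18,14,l); (18,15,r); (19,5,l); (19,5,r)
step 2: rule r4; match: 0->9, 1->6, 2->2, 3->19, 4->8; deleted nodes 2, 6; deleted edges (6,2,l); (6,19,r); (9,6,l); (9,8,r); added nodes 20; added edges (9,8,l); (9,20,r); (20,8,r); (20,19,l); result: nodes: 5:W, 8:W, 9:A, 14:O, 15:T, 18:A, 19:A, 20:A edges: (9,8,l); (9,20,r); (18,14,l); (18,15,r); (19,5,l); (19,5,r); (20,8,r); (20,19,l)
final:
nodes: 5:W, 8:W, 9:A, 14:O, 15:T, 18:A, 19:A, 20:A
edges: (9,8,l); (9,20,r); (18,14,l); (18,15,r); (19,5,l); (19,5,r); (20,8,r); (20,19,l)


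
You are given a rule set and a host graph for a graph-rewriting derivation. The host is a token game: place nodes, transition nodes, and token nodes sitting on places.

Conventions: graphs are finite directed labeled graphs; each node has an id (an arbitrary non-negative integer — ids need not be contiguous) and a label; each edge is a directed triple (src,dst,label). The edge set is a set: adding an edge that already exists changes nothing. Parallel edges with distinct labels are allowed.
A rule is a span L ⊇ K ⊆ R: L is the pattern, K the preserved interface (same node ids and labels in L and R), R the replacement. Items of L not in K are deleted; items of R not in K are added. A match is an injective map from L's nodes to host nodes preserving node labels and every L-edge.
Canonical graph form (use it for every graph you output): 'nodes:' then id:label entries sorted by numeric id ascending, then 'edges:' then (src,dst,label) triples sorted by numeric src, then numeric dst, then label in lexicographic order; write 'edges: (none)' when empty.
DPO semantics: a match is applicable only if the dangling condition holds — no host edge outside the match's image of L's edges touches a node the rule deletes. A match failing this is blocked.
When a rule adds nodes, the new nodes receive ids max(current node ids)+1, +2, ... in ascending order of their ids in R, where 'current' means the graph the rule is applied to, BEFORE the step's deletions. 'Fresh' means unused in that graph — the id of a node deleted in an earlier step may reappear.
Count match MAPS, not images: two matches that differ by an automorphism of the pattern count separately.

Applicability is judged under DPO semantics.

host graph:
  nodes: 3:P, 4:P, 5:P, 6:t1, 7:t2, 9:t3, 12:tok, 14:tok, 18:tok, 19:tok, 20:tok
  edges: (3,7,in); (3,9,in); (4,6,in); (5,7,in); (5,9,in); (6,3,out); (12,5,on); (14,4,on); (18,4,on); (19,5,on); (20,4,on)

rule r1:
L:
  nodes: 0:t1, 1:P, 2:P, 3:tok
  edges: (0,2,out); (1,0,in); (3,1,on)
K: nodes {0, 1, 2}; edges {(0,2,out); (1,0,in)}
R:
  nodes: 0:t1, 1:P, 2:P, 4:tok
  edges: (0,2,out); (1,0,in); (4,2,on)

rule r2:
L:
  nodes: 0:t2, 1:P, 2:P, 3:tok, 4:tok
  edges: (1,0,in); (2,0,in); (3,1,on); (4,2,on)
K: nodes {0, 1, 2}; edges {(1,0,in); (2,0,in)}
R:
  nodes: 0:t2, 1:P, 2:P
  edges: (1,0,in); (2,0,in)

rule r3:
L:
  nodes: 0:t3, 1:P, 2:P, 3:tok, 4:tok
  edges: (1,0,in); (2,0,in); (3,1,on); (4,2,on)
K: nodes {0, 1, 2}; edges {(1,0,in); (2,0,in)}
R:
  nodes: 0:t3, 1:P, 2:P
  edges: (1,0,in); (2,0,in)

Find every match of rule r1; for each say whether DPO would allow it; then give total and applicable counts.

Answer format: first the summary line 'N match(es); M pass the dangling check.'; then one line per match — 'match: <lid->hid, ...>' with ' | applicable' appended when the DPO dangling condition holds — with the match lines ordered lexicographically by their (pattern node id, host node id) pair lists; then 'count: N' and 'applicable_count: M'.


3 match(es); 3 pass the dangling check.
match: 0->6, 1->4, 2->3, 3->14 | applicable
match: 0->6, 1->4, 2->3, 3->18 | applicable
match: 0->6, 1->4, 2->3, 3->20 | applicable
count: 3
applicable_count: 3


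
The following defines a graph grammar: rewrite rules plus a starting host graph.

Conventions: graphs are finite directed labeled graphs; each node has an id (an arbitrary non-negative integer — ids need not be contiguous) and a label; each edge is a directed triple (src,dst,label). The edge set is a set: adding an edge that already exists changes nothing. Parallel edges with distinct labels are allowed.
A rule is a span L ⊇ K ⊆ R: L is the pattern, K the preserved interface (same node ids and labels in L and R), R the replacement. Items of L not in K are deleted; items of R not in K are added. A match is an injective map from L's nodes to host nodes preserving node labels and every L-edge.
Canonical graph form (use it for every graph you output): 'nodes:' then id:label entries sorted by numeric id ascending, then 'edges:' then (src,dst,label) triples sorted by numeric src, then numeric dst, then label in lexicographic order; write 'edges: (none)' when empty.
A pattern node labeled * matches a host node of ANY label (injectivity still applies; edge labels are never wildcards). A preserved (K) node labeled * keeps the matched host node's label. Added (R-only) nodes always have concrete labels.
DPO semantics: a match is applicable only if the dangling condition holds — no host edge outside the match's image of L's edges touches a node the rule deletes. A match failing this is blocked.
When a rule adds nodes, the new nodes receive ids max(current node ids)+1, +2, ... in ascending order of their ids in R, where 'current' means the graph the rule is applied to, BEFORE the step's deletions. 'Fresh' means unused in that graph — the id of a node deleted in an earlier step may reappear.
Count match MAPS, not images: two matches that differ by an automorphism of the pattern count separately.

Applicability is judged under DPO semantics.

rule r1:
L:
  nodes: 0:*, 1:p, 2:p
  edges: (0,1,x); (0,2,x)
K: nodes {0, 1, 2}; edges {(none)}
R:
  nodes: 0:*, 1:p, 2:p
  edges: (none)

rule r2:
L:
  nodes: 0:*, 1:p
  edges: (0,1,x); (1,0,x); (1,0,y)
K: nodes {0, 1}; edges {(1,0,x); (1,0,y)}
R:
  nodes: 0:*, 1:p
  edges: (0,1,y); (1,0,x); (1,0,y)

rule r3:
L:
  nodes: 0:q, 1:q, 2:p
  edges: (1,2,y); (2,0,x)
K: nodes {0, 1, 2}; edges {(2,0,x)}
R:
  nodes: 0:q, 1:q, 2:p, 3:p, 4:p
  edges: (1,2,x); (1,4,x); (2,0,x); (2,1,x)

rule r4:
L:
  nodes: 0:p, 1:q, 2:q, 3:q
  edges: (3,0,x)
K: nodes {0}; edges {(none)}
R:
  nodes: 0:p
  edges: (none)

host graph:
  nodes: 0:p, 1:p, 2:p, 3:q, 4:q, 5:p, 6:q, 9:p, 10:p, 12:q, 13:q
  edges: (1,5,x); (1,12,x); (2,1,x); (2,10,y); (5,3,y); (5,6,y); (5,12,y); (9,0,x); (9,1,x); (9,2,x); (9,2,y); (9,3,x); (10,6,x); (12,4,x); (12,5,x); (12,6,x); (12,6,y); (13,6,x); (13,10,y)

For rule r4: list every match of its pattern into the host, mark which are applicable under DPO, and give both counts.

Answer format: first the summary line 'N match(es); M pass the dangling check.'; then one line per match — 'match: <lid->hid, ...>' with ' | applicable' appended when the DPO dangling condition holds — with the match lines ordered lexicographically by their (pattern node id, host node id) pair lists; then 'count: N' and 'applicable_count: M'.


12 match(es); 0 pass the dangling check.
match: 0->5, 1->3, 2->4, 3->12
match: 0->5, 1->3, 2->6, 3->12
match: 0->5, 1->3, 2->13, 3->12
match: 0->5, 1->4, 2->3, 3->12
match: 0->5, 1->4, 2->6, 3->12
match: 0->5, 1->4, 2->13, 3->12
match: 0->5, 1->6, 2->3, 3->12
match: 0->5, 1->6, 2->4, 3->12
match: 0->5, 1->6, 2->13, 3->12
match: 0->5, 1->13, 2->3, 3->12
match: 0->5, 1->13, 2->4, 3->12
match: 0->5, 1->13, 2->6, 3->12
count: 12
applicable_count: 0


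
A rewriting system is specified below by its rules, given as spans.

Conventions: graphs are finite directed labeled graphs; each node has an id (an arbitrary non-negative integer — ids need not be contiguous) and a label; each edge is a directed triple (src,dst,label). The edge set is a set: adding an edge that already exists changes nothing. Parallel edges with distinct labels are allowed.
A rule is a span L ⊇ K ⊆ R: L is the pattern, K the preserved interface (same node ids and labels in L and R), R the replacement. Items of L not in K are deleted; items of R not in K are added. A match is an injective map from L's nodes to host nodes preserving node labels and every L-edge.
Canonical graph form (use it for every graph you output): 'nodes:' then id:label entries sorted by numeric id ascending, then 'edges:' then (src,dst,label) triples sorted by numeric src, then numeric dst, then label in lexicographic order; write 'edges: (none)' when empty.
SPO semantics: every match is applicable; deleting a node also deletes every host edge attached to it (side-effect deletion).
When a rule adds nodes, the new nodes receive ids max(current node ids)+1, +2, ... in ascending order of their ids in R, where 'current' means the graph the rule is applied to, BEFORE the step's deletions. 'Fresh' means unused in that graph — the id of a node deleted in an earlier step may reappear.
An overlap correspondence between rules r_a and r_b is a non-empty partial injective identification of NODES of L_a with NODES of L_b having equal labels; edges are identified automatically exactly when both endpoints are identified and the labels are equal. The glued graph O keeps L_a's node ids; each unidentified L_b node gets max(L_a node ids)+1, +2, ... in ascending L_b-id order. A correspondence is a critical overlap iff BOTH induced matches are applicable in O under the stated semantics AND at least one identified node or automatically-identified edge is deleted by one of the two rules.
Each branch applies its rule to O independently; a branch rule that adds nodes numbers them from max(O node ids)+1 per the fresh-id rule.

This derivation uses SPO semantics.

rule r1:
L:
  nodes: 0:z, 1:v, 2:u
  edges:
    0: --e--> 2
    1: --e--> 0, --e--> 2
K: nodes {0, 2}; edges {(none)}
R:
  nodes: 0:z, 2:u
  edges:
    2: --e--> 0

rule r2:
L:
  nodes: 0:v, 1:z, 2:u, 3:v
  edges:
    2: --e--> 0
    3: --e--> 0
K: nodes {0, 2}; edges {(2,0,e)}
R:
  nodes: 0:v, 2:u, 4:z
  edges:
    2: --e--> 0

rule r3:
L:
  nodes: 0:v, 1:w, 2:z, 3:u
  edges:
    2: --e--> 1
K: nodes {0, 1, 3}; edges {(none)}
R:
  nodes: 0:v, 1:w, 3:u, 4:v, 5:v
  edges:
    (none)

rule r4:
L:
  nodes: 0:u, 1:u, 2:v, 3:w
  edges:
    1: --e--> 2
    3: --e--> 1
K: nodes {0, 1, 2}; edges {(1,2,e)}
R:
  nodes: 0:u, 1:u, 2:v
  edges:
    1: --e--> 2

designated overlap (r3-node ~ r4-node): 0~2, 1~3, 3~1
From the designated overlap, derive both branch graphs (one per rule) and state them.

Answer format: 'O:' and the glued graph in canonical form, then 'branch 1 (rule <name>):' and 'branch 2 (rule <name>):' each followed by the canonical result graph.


O:
nodes: 0:v, 1:w, 2:z, 3:u, 4:u
edges: (1,3,e); (2,1,e); (3,0,e)
branch 1 (rule r3):
nodes: 0:v, 1:w, 3:u, 4:u, 5:v, 6:v
edges: (1,3,e); (3,0,e)
branch 2 (rule r4):
nodes: 0:v, 2:z, 3:u, 4:u
edges: (3,0,e)


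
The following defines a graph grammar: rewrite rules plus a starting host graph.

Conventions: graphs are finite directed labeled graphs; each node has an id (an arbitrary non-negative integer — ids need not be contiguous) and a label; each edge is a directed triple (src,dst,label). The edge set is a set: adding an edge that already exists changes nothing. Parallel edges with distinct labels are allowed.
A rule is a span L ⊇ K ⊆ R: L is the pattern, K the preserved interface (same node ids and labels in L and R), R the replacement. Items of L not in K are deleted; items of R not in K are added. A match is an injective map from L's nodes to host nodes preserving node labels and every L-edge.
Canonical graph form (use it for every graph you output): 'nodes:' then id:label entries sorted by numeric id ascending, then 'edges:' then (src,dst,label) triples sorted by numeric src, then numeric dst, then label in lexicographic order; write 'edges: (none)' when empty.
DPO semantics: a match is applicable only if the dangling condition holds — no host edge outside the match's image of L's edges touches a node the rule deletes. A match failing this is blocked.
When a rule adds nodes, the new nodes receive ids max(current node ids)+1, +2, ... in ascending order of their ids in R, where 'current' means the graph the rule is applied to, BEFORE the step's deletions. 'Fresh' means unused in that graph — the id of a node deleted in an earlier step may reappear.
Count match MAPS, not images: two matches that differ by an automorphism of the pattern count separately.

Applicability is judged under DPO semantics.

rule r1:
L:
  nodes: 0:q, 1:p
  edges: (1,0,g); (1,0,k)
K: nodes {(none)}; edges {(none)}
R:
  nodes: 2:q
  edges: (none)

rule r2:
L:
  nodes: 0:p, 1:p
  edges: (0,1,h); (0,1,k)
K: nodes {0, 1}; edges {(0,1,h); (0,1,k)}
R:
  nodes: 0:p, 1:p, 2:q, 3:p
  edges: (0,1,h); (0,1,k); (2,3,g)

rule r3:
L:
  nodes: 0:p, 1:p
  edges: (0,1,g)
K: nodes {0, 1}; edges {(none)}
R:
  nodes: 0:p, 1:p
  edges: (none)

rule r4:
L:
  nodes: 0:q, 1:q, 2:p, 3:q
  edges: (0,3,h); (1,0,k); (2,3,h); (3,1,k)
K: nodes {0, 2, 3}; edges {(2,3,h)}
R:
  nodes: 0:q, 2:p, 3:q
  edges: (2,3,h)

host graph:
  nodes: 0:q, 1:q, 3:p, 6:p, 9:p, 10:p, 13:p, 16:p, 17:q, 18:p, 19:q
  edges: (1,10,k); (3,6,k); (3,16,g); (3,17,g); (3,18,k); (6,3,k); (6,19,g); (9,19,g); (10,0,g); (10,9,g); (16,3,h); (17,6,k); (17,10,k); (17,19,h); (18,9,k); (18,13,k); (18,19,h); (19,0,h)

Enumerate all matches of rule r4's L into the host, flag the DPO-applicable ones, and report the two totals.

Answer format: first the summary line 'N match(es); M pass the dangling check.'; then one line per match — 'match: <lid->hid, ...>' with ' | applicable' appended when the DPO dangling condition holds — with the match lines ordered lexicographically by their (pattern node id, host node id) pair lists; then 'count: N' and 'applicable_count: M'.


0 match(es); 0 pass the dangling check.
count: 0
applicable_count: 0


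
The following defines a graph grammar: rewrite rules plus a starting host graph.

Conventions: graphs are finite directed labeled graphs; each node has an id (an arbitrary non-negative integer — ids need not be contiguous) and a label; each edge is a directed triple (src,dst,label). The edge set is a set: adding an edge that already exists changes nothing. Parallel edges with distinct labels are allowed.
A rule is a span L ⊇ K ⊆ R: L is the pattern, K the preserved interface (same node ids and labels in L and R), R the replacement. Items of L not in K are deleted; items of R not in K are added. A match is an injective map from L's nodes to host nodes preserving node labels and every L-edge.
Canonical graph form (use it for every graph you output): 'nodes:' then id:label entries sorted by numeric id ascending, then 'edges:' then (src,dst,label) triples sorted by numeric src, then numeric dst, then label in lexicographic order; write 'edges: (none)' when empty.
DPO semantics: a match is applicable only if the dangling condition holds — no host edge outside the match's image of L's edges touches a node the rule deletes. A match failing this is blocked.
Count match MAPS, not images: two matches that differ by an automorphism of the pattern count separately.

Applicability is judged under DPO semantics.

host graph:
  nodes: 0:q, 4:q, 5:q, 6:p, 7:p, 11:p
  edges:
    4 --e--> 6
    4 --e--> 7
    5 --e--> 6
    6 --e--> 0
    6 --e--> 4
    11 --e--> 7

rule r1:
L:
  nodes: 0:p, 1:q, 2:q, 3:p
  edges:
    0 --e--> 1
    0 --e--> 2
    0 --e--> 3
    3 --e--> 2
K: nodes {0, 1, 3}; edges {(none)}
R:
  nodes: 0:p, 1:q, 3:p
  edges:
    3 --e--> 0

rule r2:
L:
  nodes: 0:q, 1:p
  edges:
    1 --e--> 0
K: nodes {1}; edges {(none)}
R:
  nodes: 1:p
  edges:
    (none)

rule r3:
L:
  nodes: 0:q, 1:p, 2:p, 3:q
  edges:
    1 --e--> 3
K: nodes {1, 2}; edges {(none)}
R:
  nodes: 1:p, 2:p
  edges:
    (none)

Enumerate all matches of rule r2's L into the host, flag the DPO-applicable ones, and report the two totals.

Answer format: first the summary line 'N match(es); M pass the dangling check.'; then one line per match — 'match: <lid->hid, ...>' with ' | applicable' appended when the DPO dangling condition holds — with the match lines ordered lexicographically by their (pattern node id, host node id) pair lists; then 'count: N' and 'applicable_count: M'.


2 match(es); 1 pass the dangling check.
match: 0->0, 1->6 | applicable
match: 0->4, 1->6
count: 2
applicable_count: 1


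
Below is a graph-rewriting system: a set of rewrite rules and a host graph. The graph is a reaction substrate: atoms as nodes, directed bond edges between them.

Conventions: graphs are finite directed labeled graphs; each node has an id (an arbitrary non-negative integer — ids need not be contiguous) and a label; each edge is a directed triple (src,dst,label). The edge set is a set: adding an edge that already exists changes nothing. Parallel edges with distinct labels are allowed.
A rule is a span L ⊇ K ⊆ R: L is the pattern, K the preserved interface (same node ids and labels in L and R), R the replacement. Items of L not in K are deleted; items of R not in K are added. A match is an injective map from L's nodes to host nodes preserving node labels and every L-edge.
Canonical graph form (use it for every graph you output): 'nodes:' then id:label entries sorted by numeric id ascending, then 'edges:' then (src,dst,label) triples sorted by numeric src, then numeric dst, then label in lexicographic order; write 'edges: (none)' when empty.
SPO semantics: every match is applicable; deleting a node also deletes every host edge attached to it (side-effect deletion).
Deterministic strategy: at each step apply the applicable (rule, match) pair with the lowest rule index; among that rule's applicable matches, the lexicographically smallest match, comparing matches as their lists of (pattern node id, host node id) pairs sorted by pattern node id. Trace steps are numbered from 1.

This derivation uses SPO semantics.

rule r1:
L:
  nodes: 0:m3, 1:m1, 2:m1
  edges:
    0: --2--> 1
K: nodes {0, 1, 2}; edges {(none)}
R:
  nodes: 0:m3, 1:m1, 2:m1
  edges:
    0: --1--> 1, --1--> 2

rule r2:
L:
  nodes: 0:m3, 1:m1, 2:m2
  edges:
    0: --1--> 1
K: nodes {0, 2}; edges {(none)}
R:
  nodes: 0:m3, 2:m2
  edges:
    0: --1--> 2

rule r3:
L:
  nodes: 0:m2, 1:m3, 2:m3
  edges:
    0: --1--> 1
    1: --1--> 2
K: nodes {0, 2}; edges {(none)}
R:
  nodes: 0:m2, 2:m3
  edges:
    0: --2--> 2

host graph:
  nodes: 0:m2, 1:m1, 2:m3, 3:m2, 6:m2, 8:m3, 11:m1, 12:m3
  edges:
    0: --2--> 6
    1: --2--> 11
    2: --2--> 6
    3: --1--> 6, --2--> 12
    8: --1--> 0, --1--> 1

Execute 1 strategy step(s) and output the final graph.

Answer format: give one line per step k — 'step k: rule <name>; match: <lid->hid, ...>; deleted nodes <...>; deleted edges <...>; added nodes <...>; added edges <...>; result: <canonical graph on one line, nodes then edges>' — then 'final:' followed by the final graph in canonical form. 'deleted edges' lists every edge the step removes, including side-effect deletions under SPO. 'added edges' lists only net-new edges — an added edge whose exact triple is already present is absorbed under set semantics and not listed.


step 1: rule r2; match: 0->8, 1->1, 2->0; deleted nodes 1; deleted edges (1,11,2); (8,1,1); added nodes (none); added edges (none); result: nodes: 0:m2, 2:m3, 3:m2, 6:m2, 8:m3, 11:m1, 12:m3 edges: (0,6,2); (2,6,2); (3,6,1); (3,12,2); (8,0,1)
final:
nodes: 0:m2, 2:m3, 3:m2, 6:m2, 8:m3, 11:m1, 12:m3
edges: (0,6,2); (2,6,2); (3,6,1); (3,12,2); (8,0,1)
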